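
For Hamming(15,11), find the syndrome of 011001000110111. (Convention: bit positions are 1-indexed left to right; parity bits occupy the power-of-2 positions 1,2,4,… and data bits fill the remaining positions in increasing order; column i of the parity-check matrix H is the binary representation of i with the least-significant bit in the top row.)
Syndrome s = H · r^T (mod 2), r = 011001000110111:
  s[0] = (101010101010101)·(011001000110111) mod 2 = 0+0+1+0+0+0+0+0+0+0+1+0+1+0+1 mod 2 = 0
  s[1] = (011001100110011)·(011001000110111) mod 2 = 0+1+1+0+0+1+0+0+0+1+1+0+0+1+1 mod 2 = 1
  s[2] = (000111100001111)·(011001000110111) mod 2 = 0+0+0+0+0+1+0+0+0+0+0+0+1+1+1 mod 2 = 0
  s[3] = (000000011111111)·(011001000110111) mod 2 = 0+0+0+0+0+0+0+0+0+1+1+0+1+1+1 mod 2 = 1
Syndrome = 0101
Non-zero syndrome: error at position 10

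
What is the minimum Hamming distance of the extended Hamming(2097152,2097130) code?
d_min = 4 (adding an overall parity bit to Hamming(2097151,2097130) raises d_min from 3 to 4).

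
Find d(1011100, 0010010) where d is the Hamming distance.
XOR = 1001110, count of 1s = 4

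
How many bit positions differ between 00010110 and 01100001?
XOR = 01110111, count of 1s = 6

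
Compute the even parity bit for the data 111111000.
Sum of data bits: 1+1+1+1+1+1+0+0+0 = 6.
6 mod 2 = 0, so parity bit = 0.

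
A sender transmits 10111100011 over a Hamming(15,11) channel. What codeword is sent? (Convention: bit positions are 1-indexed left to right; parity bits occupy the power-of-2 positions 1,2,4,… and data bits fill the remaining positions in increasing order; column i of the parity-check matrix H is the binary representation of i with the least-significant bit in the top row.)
Codeword c = d · G (mod 2), d = 10111100011:
  c[0] = d·G[:,0] = (10111100011)·(11011010101) mod 2 = 1+0+0+1+1+0+0+0+0+0+1 mod 2 = 0
  c[1] = d·G[:,1] = (10111100011)·(10110110011) mod 2 = 1+0+1+1+0+1+0+0+0+1+1 mod 2 = 0
  c[2] = d·G[:,2] = (10111100011)·(10000000000) mod 2 = 1+0+0+0+0+0+0+0+0+0+0 mod 2 = 1
  c[3] = d·G[:,3] = (10111100011)·(01110001111) mod 2 = 0+0+1+1+0+0+0+0+0+1+1 mod 2 = 0
  c[4] = d·G[:,4] = (10111100011)·(01000000000) mod 2 = 0+0+0+0+0+0+0+0+0+0+0 mod 2 = 0
  c[5] = d·G[:,5] = (10111100011)·(00100000000) mod 2 = 0+0+1+0+0+0+0+0+0+0+0 mod 2 = 1
  c[6] = d·G[:,6] = (10111100011)·(00010000000) mod 2 = 0+0+0+1+0+0+0+0+0+0+0 mod 2 = 1
  c[7] = d·G[:,7] = (10111100011)·(00001111111) mod 2 = 0+0+0+0+1+1+0+0+0+1+1 mod 2 = 0
  c[8] = d·G[:,8] = (10111100011)·(00001000000) mod 2 = 0+0+0+0+1+0+0+0+0+0+0 mod 2 = 1
  c[9] = d·G[:,9] = (10111100011)·(00000100000) mod 2 = 0+0+0+0+0+1+0+0+0+0+0 mod 2 = 1
  c[10] = d·G[:,10] = (10111100011)·(00000010000) mod 2 = 0+0+0+0+0+0+0+0+0+0+0 mod 2 = 0
  c[11] = d·G[:,11] = (10111100011)·(00000001000) mod 2 = 0+0+0+0+0+0+0+0+0+0+0 mod 2 = 0
  c[12] = d·G[:,12] = (10111100011)·(00000000100) mod 2 = 0+0+0+0+0+0+0+0+0+0+0 mod 2 = 0
  c[13] = d·G[:,13] = (10111100011)·(00000000010) mod 2 = 0+0+0+0+0+0+0+0+0+1+0 mod 2 = 1
  c[14] = d·G[:,14] = (10111100011)·(00000000001) mod 2 = 0+0+0+0+0+0+0+0+0+0+1 mod 2 = 1
Codeword = 001001101100011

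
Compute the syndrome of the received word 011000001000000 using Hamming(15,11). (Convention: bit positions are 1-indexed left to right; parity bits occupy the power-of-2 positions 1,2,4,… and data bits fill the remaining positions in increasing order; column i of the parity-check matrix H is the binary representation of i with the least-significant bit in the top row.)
Syndrome s = H · r^T (mod 2), r = 011000001000000:
  s[0] = (101010101010101)·(011000001000000) mod 2 = 0+0+1+0+0+0+0+0+1+0+0+0+0+0+0 mod 2 = 0
  s[1] = (011001100110011)·(011000001000000) mod 2 = 0+1+1+0+0+0+0+0+0+0+0+0+0+0+0 mod 2 = 0
  s[2] = (000111100001111)·(011000001000000) mod 2 = 0+0+0+0+0+0+0+0+0+0+0+0+0+0+0 mod 2 = 0
  s[3] = (000000011111111)·(011000001000000) mod 2 = 0+0+0+0+0+0+0+0+1+0+0+0+0+0+0 mod 2 = 1
Syndrome = 0001
Non-zero syndrome: error at position 8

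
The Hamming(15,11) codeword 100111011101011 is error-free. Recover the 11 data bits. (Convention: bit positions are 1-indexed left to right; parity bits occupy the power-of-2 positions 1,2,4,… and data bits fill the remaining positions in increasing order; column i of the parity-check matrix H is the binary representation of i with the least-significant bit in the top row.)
Parity bits occupy power-of-2 positions; data bits are at positions {3,5,6,7,9,10,11,12,13,14,15} (1-indexed).
Extract: c[3]=0 c[5]=1 c[6]=1 c[7]=0 c[9]=1 c[10]=1 c[11]=0 c[12]=1 c[13]=0 c[14]=1 c[15]=1
Data = 01101101011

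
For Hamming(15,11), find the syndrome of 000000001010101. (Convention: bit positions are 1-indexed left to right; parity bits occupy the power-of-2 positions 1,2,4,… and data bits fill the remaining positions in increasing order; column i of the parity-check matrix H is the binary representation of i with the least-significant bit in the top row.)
Syndrome s = H · r^T (mod 2), r = 000000001010101:
  s[0] = (101010101010101)·(000000001010101) mod 2 = 0+0+0+0+0+0+0+0+1+0+1+0+1+0+1 mod 2 = 0
  s[1] = (011001100110011)·(000000001010101) mod 2 = 0+0+0+0+0+0+0+0+0+0+1+0+0+0+1 mod 2 = 0
  s[2] = (000111100001111)·(000000001010101) mod 2 = 0+0+0+0+0+0+0+0+0+0+0+0+1+0+1 mod 2 = 0
  s[3] = (000000011111111)·(000000001010101) mod 2 = 0+0+0+0+0+0+0+0+1+0+1+0+1+0+1 mod 2 = 0
Syndrome = 0000
s = 0: no error detected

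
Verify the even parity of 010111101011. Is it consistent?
Sum of all bits: 0+1+0+1+1+1+1+0+1+0+1+1 = 8; 8 mod 2 = 0. Result is 0 → valid parity.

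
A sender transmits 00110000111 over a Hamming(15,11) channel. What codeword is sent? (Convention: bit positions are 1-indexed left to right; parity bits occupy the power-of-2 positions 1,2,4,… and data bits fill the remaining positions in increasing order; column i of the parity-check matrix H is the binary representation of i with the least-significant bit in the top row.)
Codeword c = d · G (mod 2), d = 00110000111:
  c[0] = d·G[:,0] = (00110000111)·(11011010101) mod 2 = 0+0+0+1+0+0+0+0+1+0+1 mod 2 = 1
  c[1] = d·G[:,1] = (00110000111)·(10110110011) mod 2 = 0+0+1+1+0+0+0+0+0+1+1 mod 2 = 0
  c[2] = d·G[:,2] = (00110000111)·(10000000000) mod 2 = 0+0+0+0+0+0+0+0+0+0+0 mod 2 = 0
  c[3] = d·G[:,3] = (00110000111)·(01110001111) mod 2 = 0+0+1+1+0+0+0+0+1+1+1 mod 2 = 1
  c[4] = d·G[:,4] = (00110000111)·(01000000000) mod 2 = 0+0+0+0+0+0+0+0+0+0+0 mod 2 = 0
  c[5] = d·G[:,5] = (00110000111)·(00100000000) mod 2 = 0+0+1+0+0+0+0+0+0+0+0 mod 2 = 1
  c[6] = d·G[:,6] = (00110000111)·(00010000000) mod 2 = 0+0+0+1+0+0+0+0+0+0+0 mod 2 = 1
  c[7] = d·G[:,7] = (00110000111)·(00001111111) mod 2 = 0+0+0+0+0+0+0+0+1+1+1 mod 2 = 1
  c[8] = d·G[:,8] = (00110000111)·(00001000000) mod 2 = 0+0+0+0+0+0+0+0+0+0+0 mod 2 = 0
  c[9] = d·G[:,9] = (00110000111)·(00000100000) mod 2 = 0+0+0+0+0+0+0+0+0+0+0 mod 2 = 0
  c[10] = d·G[:,10] = (00110000111)·(00000010000) mod 2 = 0+0+0+0+0+0+0+0+0+0+0 mod 2 = 0
  c[11] = d·G[:,11] = (00110000111)·(00000001000) mod 2 = 0+0+0+0+0+0+0+0+0+0+0 mod 2 = 0
  c[12] = d·G[:,12] = (00110000111)·(00000000100) mod 2 = 0+0+0+0+0+0+0+0+1+0+0 mod 2 = 1
  c[13] = d·G[:,13] = (00110000111)·(00000000010) mod 2 = 0+0+0+0+0+0+0+0+0+1+0 mod 2 = 1
  c[14] = d·G[:,14] = (00110000111)·(00000000001) mod 2 = 0+0+0+0+0+0+0+0+0+0+1 mod 2 = 1
Codeword = 100101110000111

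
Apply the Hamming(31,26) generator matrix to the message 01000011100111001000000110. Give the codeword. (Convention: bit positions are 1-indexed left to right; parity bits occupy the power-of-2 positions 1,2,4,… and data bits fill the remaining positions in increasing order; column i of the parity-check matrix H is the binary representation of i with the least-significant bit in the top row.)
Codeword c = d · G (mod 2), d = 01000011100111001000000110:
  c[0] = d·G[:,0] = (01000011100111001000000110)·(11011010101101010101010101) mod 2 = 0+1+0+0+0+0+1+0+1+0+0+1+0+1+0+0+0+0+0+0+0+0+0+1+0+0 mod 2 = 0
  c[1] = d·G[:,1] = (01000011100111001000000110)·(10110110011011001100110011) mod 2 = 0+0+0+0+0+0+1+0+0+0+0+0+1+1+0+0+1+0+0+0+0+0+0+0+1+0 mod 2 = 1
  c[2] = d·G[:,2] = (01000011100111001000000110)·(10000000000000000000000000) mod 2 = 0+0+0+0+0+0+0+0+0+0+0+0+0+0+0+0+0+0+0+0+0+0+0+0+0+0 mod 2 = 0
  c[3] = d·G[:,3] = (01000011100111001000000110)·(01110001111000111100001111) mod 2 = 0+1+0+0+0+0+0+1+1+0+0+0+0+0+0+0+1+0+0+0+0+0+0+1+1+0 mod 2 = 0
  c[4] = d·G[:,4] = (01000011100111001000000110)·(01000000000000000000000000) mod 2 = 0+1+0+0+0+0+0+0+0+0+0+0+0+0+0+0+0+0+0+0+0+0+0+0+0+0 mod 2 = 1
  c[5] = d·G[:,5] = (01000011100111001000000110)·(00100000000000000000000000) mod 2 = 0+0+0+0+0+0+0+0+0+0+0+0+0+0+0+0+0+0+0+0+0+0+0+0+0+0 mod 2 = 0
  c[6] = d·G[:,6] = (01000011100111001000000110)·(00010000000000000000000000) mod 2 = 0+0+0+0+0+0+0+0+0+0+0+0+0+0+0+0+0+0+0+0+0+0+0+0+0+0 mod 2 = 0
  c[7] = d·G[:,7] = (01000011100111001000000110)·(00001111111000000011111111) mod 2 = 0+0+0+0+0+0+1+1+1+0+0+0+0+0+0+0+0+0+0+0+0+0+0+1+1+0 mod 2 = 1
  c[8] = d·G[:,8] = (01000011100111001000000110)·(00001000000000000000000000) mod 2 = 0+0+0+0+0+0+0+0+0+0+0+0+0+0+0+0+0+0+0+0+0+0+0+0+0+0 mod 2 = 0
  c[9] = d·G[:,9] = (01000011100111001000000110)·(00000100000000000000000000) mod 2 = 0+0+0+0+0+0+0+0+0+0+0+0+0+0+0+0+0+0+0+0+0+0+0+0+0+0 mod 2 = 0
  c[10] = d·G[:,10] = (01000011100111001000000110)·(00000010000000000000000000) mod 2 = 0+0+0+0+0+0+1+0+0+0+0+0+0+0+0+0+0+0+0+0+0+0+0+0+0+0 mod 2 = 1
  c[11] = d·G[:,11] = (01000011100111001000000110)·(00000001000000000000000000) mod 2 = 0+0+0+0+0+0+0+1+0+0+0+0+0+0+0+0+0+0+0+0+0+0+0+0+0+0 mod 2 = 1
  c[12] = d·G[:,12] = (01000011100111001000000110)·(00000000100000000000000000) mod 2 = 0+0+0+0+0+0+0+0+1+0+0+0+0+0+0+0+0+0+0+0+0+0+0+0+0+0 mod 2 = 1
  c[13] = d·G[:,13] = (01000011100111001000000110)·(00000000010000000000000000) mod 2 = 0+0+0+0+0+0+0+0+0+0+0+0+0+0+0+0+0+0+0+0+0+0+0+0+0+0 mod 2 = 0
  c[14] = d·G[:,14] = (01000011100111001000000110)·(00000000001000000000000000) mod 2 = 0+0+0+0+0+0+0+0+0+0+0+0+0+0+0+0+0+0+0+0+0+0+0+0+0+0 mod 2 = 0
  c[15] = d·G[:,15] = (01000011100111001000000110)·(00000000000111111111111111) mod 2 = 0+0+0+0+0+0+0+0+0+0+0+1+1+1+0+0+1+0+0+0+0+0+0+1+1+0 mod 2 = 0
  c[16] = d·G[:,16] = (01000011100111001000000110)·(00000000000100000000000000) mod 2 = 0+0+0+0+0+0+0+0+0+0+0+1+0+0+0+0+0+0+0+0+0+0+0+0+0+0 mod 2 = 1
  c[17] = d·G[:,17] = (01000011100111001000000110)·(00000000000010000000000000) mod 2 = 0+0+0+0+0+0+0+0+0+0+0+0+1+0+0+0+0+0+0+0+0+0+0+0+0+0 mod 2 = 1
  c[18] = d·G[:,18] = (01000011100111001000000110)·(00000000000001000000000000) mod 2 = 0+0+0+0+0+0+0+0+0+0+0+0+0+1+0+0+0+0+0+0+0+0+0+0+0+0 mod 2 = 1
  c[19] = d·G[:,19] = (01000011100111001000000110)·(00000000000000100000000000) mod 2 = 0+0+0+0+0+0+0+0+0+0+0+0+0+0+0+0+0+0+0+0+0+0+0+0+0+0 mod 2 = 0
  c[20] = d·G[:,20] = (01000011100111001000000110)·(00000000000000010000000000) mod 2 = 0+0+0+0+0+0+0+0+0+0+0+0+0+0+0+0+0+0+0+0+0+0+0+0+0+0 mod 2 = 0
  c[21] = d·G[:,21] = (01000011100111001000000110)·(00000000000000001000000000) mod 2 = 0+0+0+0+0+0+0+0+0+0+0+0+0+0+0+0+1+0+0+0+0+0+0+0+0+0 mod 2 = 1
  c[22] = d·G[:,22] = (01000011100111001000000110)·(00000000000000000100000000) mod 2 = 0+0+0+0+0+0+0+0+0+0+0+0+0+0+0+0+0+0+0+0+0+0+0+0+0+0 mod 2 = 0
  c[23] = d·G[:,23] = (01000011100111001000000110)·(00000000000000000010000000) mod 2 = 0+0+0+0+0+0+0+0+0+0+0+0+0+0+0+0+0+0+0+0+0+0+0+0+0+0 mod 2 = 0
  c[24] = d·G[:,24] = (01000011100111001000000110)·(00000000000000000001000000) mod 2 = 0+0+0+0+0+0+0+0+0+0+0+0+0+0+0+0+0+0+0+0+0+0+0+0+0+0 mod 2 = 0
  c[25] = d·G[:,25] = (01000011100111001000000110)·(00000000000000000000100000) mod 2 = 0+0+0+0+0+0+0+0+0+0+0+0+0+0+0+0+0+0+0+0+0+0+0+0+0+0 mod 2 = 0
  c[26] = d·G[:,26] = (01000011100111001000000110)·(00000000000000000000010000) mod 2 = 0+0+0+0+0+0+0+0+0+0+0+0+0+0+0+0+0+0+0+0+0+0+0+0+0+0 mod 2 = 0
  c[27] = d·G[:,27] = (01000011100111001000000110)·(00000000000000000000001000) mod 2 = 0+0+0+0+0+0+0+0+0+0+0+0+0+0+0+0+0+0+0+0+0+0+0+0+0+0 mod 2 = 0
  c[28] = d·G[:,28] = (01000011100111001000000110)·(00000000000000000000000100) mod 2 = 0+0+0+0+0+0+0+0+0+0+0+0+0+0+0+0+0+0+0+0+0+0+0+1+0+0 mod 2 = 1
  c[29] = d·G[:,29] = (01000011100111001000000110)·(00000000000000000000000010) mod 2 = 0+0+0+0+0+0+0+0+0+0+0+0+0+0+0+0+0+0+0+0+0+0+0+0+1+0 mod 2 = 1
  c[30] = d·G[:,30] = (01000011100111001000000110)·(00000000000000000000000001) mod 2 = 0+0+0+0+0+0+0+0+0+0+0+0+0+0+0+0+0+0+0+0+0+0+0+0+0+0 mod 2 = 0
Codeword = 0100100100111000111001000000110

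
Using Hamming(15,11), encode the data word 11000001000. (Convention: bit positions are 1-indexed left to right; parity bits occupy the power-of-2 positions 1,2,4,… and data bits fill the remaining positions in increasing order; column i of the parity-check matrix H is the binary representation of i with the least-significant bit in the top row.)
Codeword c = d · G (mod 2), d = 11000001000:
  c[0] = d·G[:,0] = (11000001000)·(11011010101) mod 2 = 1+1+0+0+0+0+0+0+0+0+0 mod 2 = 0
  c[1] = d·G[:,1] = (11000001000)·(10110110011) mod 2 = 1+0+0+0+0+0+0+0+0+0+0 mod 2 = 1
  c[2] = d·G[:,2] = (11000001000)·(10000000000) mod 2 = 1+0+0+0+0+0+0+0+0+0+0 mod 2 = 1
  c[3] = d·G[:,3] = (11000001000)·(01110001111) mod 2 = 0+1+0+0+0+0+0+1+0+0+0 mod 2 = 0
  c[4] = d·G[:,4] = (11000001000)·(01000000000) mod 2 = 0+1+0+0+0+0+0+0+0+0+0 mod 2 = 1
  c[5] = d·G[:,5] = (11000001000)·(00100000000) mod 2 = 0+0+0+0+0+0+0+0+0+0+0 mod 2 = 0
  c[6] = d·G[:,6] = (11000001000)·(00010000000) mod 2 = 0+0+0+0+0+0+0+0+0+0+0 mod 2 = 0
  c[7] = d·G[:,7] = (11000001000)·(00001111111) mod 2 = 0+0+0+0+0+0+0+1+0+0+0 mod 2 = 1
  c[8] = d·G[:,8] = (11000001000)·(00001000000) mod 2 = 0+0+0+0+0+0+0+0+0+0+0 mod 2 = 0
  c[9] = d·G[:,9] = (11000001000)·(00000100000) mod 2 = 0+0+0+0+0+0+0+0+0+0+0 mod 2 = 0
  c[10] = d·G[:,10] = (11000001000)·(00000010000) mod 2 = 0+0+0+0+0+0+0+0+0+0+0 mod 2 = 0
  c[11] = d·G[:,11] = (11000001000)·(00000001000) mod 2 = 0+0+0+0+0+0+0+1+0+0+0 mod 2 = 1
  c[12] = d·G[:,12] = (11000001000)·(00000000100) mod 2 = 0+0+0+0+0+0+0+0+0+0+0 mod 2 = 0
  c[13] = d·G[:,13] = (11000001000)·(00000000010) mod 2 = 0+0+0+0+0+0+0+0+0+0+0 mod 2 = 0
  c[14] = d·G[:,14] = (11000001000)·(00000000001) mod 2 = 0+0+0+0+0+0+0+0+0+0+0 mod 2 = 0
Codeword = 011010010001000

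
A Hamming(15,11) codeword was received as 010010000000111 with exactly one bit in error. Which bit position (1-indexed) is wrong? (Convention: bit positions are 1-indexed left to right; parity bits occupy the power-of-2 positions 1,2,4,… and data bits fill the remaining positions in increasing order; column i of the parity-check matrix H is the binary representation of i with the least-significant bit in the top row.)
Syndrome s = H · r^T (mod 2), r = 010010000000111:
  s[0] = (101010101010101)·(010010000000111) mod 2 = 0+0+0+0+1+0+0+0+0+0+0+0+1+0+1 mod 2 = 1
  s[1] = (011001100110011)·(010010000000111) mod 2 = 0+1+0+0+0+0+0+0+0+0+0+0+0+1+1 mod 2 = 1
  s[2] = (000111100001111)·(010010000000111) mod 2 = 0+0+0+0+1+0+0+0+0+0+0+0+1+1+1 mod 2 = 0
  s[3] = (000000011111111)·(010010000000111) mod 2 = 0+0+0+0+0+0+0+0+0+0+0+0+1+1+1 mod 2 = 1
Syndrome = 1101
Column i of H is the binary representation of i, so the syndrome is the binary index of the flipped bit.
Read s = 1101 with s[0] as LSB: 1·2^0 + 1·2^1 + 0·2^2 + 1·2^3 = 11.
Error is at bit position 11.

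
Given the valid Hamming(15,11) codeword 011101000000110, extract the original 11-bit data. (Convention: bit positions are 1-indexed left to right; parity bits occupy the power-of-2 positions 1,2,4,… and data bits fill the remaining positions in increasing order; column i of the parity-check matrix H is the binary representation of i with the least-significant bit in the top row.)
Parity bits occupy power-of-2 positions; data bits are at positions {3,5,6,7,9,10,11,12,13,14,15} (1-indexed).
Extract: c[3]=1 c[5]=0 c[6]=1 c[7]=0 c[9]=0 c[10]=0 c[11]=0 c[12]=0 c[13]=1 c[14]=1 c[15]=0
Data = 10100000110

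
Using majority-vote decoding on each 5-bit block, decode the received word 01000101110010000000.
Split into 5-bit blocks and majority-vote each:
  block 1 = 01000: 1 ones, 4 zeros → 0
  block 2 = 10111: 4 ones, 1 zeros → 1
  block 3 = 00100: 1 ones, 4 zeros → 0
  block 4 = 00000: 0 ones, 5 zeros → 0
Decoded = 0100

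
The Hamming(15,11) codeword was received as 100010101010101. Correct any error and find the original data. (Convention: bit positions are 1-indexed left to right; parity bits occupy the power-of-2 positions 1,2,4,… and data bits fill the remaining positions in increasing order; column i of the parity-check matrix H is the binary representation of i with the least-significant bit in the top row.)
Syndrome s = H · r^T (mod 2), r = 100010101010101:
  s[0] = (101010101010101)·(100010101010101) mod 2 = 1+0+0+0+1+0+1+0+1+0+1+0+1+0+1 mod 2 = 1
  s[1] = (011001100110011)·(100010101010101) mod 2 = 0+0+0+0+0+0+1+0+0+0+1+0+0+0+1 mod 2 = 1
  s[2] = (000111100001111)·(100010101010101) mod 2 = 0+0+0+0+1+0+1+0+0+0+0+0+1+0+1 mod 2 = 0
  s[3] = (000000011111111)·(100010101010101) mod 2 = 0+0+0+0+0+0+0+0+1+0+1+0+1+0+1 mod 2 = 0
Syndrome = 1100
Column 3 of H equals this syndrome → error at bit 3 (1-indexed).
Flip bit 3: 100010101010101 → 101010101010101
Extract data bits at positions {3,5,6,7,9,10,11,12,13,14,15}: 11011010101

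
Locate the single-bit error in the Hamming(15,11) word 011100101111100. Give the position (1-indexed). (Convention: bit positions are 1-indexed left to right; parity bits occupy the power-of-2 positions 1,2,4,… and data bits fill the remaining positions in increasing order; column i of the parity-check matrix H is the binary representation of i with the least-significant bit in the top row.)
Syndrome s = H · r^T (mod 2), r = 011100101111100:
  s[0] = (101010101010101)·(011100101111100) mod 2 = 0+0+1+0+0+0+1+0+1+0+1+0+1+0+0 mod 2 = 1
  s[1] = (011001100110011)·(011100101111100) mod 2 = 0+1+1+0+0+0+1+0+0+1+1+0+0+0+0 mod 2 = 1
  s[2] = (000111100001111)·(011100101111100) mod 2 = 0+0+0+1+0+0+1+0+0+0+0+1+1+0+0 mod 2 = 0
  s[3] = (000000011111111)·(011100101111100) mod 2 = 0+0+0+0+0+0+0+0+1+1+1+1+1+0+0 mod 2 = 1
Syndrome = 1101
Column i of H is the binary representation of i, so the syndrome is the binary index of the flipped bit.
Read s = 1101 with s[0] as LSB: 1·2^0 + 1·2^1 + 0·2^2 + 1·2^3 = 11.
Error is at bit position 11.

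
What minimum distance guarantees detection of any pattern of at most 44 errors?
Detecting e errors requires d_min ≥ e + 1 = 44 + 1 = 45.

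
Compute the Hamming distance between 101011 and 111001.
XOR = 010010, count of 1s = 2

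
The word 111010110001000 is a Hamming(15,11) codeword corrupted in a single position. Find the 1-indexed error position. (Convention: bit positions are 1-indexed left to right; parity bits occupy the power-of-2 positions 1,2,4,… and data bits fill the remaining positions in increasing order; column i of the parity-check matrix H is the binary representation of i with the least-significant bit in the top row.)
Syndrome s = H · r^T (mod 2), r = 111010110001000:
  s[0] = (101010101010101)·(111010110001000) mod 2 = 1+0+1+0+1+0+1+0+0+0+0+0+0+0+0 mod 2 = 0
  s[1] = (011001100110011)·(111010110001000) mod 2 = 0+1+1+0+0+0+1+0+0+0+0+0+0+0+0 mod 2 = 1
  s[2] = (000111100001111)·(111010110001000) mod 2 = 0+0+0+0+1+0+1+0+0+0+0+1+0+0+0 mod 2 = 1
  s[3] = (000000011111111)·(111010110001000) mod 2 = 0+0+0+0+0+0+0+1+0+0+0+1+0+0+0 mod 2 = 0
Syndrome = 0110
Column i of H is the binary representation of i, so the syndrome is the binary index of the flipped bit.
Read s = 0110 with s[0] as LSB: 0·2^0 + 1·2^1 + 1·2^2 + 0·2^3 = 6.
Error is at bit position 6.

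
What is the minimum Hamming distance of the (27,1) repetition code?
d_min = 27 (the only two codewords are 0…0 and 1…1, differing in all 27 positions).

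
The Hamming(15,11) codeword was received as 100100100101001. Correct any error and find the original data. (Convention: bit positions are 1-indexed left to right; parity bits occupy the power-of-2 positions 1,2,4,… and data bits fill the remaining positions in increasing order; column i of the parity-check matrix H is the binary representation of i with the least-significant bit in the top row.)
Syndrome s = H · r^T (mod 2), r = 100100100101001:
  s[0] = (101010101010101)·(100100100101001) mod 2 = 1+0+0+0+0+0+1+0+0+0+0+0+0+0+1 mod 2 = 1
  s[1] = (011001100110011)·(100100100101001) mod 2 = 0+0+0+0+0+0+1+0+0+1+0+0+0+0+1 mod 2 = 1
  s[2] = (000111100001111)·(100100100101001) mod 2 = 0+0+0+1+0+0+1+0+0+0+0+1+0+0+1 mod 2 = 0
  s[3] = (000000011111111)·(100100100101001) mod 2 = 0+0+0+0+0+0+0+0+0+1+0+1+0+0+1 mod 2 = 1
Syndrome = 1101
Column 11 of H equals this syndrome → error at bit 11 (1-indexed).
Flip bit 11: 100100100101001 → 100100100111001
Extract data bits at positions {3,5,6,7,9,10,11,12,13,14,15}: 00010111001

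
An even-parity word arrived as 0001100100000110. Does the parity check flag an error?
Sum of received bits: 0+0+0+1+1+0+0+1+0+0+0+0+0+1+1+0 = 5; 5 mod 2 = 1. Result is 1 ≠ 0 → error detected.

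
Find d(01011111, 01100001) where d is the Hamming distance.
XOR = 00111110, count of 1s = 5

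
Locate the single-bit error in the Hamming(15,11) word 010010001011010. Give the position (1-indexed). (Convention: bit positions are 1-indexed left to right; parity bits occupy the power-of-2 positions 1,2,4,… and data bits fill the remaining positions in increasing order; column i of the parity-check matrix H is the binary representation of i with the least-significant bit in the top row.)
Syndrome s = H · r^T (mod 2), r = 010010001011010:
  s[0] = (101010101010101)·(010010001011010) mod 2 = 0+0+0+0+1+0+0+0+1+0+1+0+0+0+0 mod 2 = 1
  s[1] = (011001100110011)·(010010001011010) mod 2 = 0+1+0+0+0+0+0+0+0+0+1+0+0+1+0 mod 2 = 1
  s[2] = (000111100001111)·(010010001011010) mod 2 = 0+0+0+0+1+0+0+0+0+0+0+1+0+1+0 mod 2 = 1
  s[3] = (000000011111111)·(010010001011010) mod 2 = 0+0+0+0+0+0+0+0+1+0+1+1+0+1+0 mod 2 = 0
Syndrome = 1110
Column i of H is the binary representation of i, so the syndrome is the binary index of the flipped bit.
Read s = 1110 with s[0] as LSB: 1·2^0 + 1·2^1 + 1·2^2 + 0·2^3 = 7.
Error is at bit position 7.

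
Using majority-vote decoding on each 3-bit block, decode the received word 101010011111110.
Split into 3-bit blocks and majority-vote each:
  block 1 = 101: 2 ones, 1 zeros → 1
  block 2 = 010: 1 ones, 2 zeros → 0
  block 3 = 011: 2 ones, 1 zeros → 1
  block 4 = 111: 3 ones, 0 zeros → 1
  block 5 = 110: 2 ones, 1 zeros → 1
Decoded = 10111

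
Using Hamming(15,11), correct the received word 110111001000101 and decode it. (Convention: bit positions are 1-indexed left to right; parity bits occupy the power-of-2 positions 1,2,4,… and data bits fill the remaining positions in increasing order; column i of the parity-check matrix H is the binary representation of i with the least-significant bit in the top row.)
Syndrome s = H · r^T (mod 2), r = 110111001000101:
  s[0] = (101010101010101)·(110111001000101) mod 2 = 1+0+0+0+1+0+0+0+1+0+0+0+1+0+1 mod 2 = 1
  s[1] = (011001100110011)·(110111001000101) mod 2 = 0+1+0+0+0+1+0+0+0+0+0+0+0+0+1 mod 2 = 1
  s[2] = (000111100001111)·(110111001000101) mod 2 = 0+0+0+1+1+1+0+0+0+0+0+0+1+0+1 mod 2 = 1
  s[3] = (000000011111111)·(110111001000101) mod 2 = 0+0+0+0+0+0+0+0+1+0+0+0+1+0+1 mod 2 = 1
Syndrome = 1111
Column 15 of H equals this syndrome → error at bit 15 (1-indexed).
Flip bit 15: 110111001000101 → 110111001000100
Extract data bits at positions {3,5,6,7,9,10,11,12,13,14,15}: 01101000100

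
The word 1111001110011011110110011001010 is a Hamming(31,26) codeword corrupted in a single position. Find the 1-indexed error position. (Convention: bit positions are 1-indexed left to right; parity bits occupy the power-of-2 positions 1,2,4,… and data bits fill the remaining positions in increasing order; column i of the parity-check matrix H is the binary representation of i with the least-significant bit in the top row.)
Syndrome s = H · r^T (mod 2), r = 1111001110011011110110011001010:
  s[0] = (1010101010101010101010101010101)·(1111001110011011110110011001010) mod 2 = 1+0+1+0+0+0+1+0+1+0+0+0+1+0+1+0+1+0+0+0+1+0+0+0+1+0+0+0+0+0+0 mod 2 = 1
  s[1] = (0110011001100110011001100110011)·(1111001110011011110110011001010) mod 2 = 0+1+1+0+0+0+1+0+0+0+0+0+0+0+1+0+0+1+0+0+0+0+0+0+0+0+0+0+0+1+0 mod 2 = 0
  s[2] = (0001111000011110000111100001111)·(1111001110011011110110011001010) mod 2 = 0+0+0+1+0+0+1+0+0+0+0+1+1+0+1+0+0+0+0+1+1+0+0+0+0+0+0+1+0+1+0 mod 2 = 1
  s[3] = (0000000111111110000000011111111)·(1111001110011011110110011001010) mod 2 = 0+0+0+0+0+0+0+1+1+0+0+1+1+0+1+0+0+0+0+0+0+0+0+1+1+0+0+1+0+1+0 mod 2 = 1
  s[4] = (0000000000000001111111111111111)·(1111001110011011110110011001010) mod 2 = 0+0+0+0+0+0+0+0+0+0+0+0+0+0+0+1+1+1+0+1+1+0+0+1+1+0+0+1+0+1+0 mod 2 = 1
Syndrome = 10111
Column i of H is the binary representation of i, so the syndrome is the binary index of the flipped bit.
Read s = 10111 with s[0] as LSB: 1·2^0 + 0·2^1 + 1·2^2 + 1·2^3 + 1·2^4 = 29.
Error is at bit position 29.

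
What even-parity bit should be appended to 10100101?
Sum of data bits: 1+0+1+0+0+1+0+1 = 4.
4 mod 2 = 0, so parity bit = 0.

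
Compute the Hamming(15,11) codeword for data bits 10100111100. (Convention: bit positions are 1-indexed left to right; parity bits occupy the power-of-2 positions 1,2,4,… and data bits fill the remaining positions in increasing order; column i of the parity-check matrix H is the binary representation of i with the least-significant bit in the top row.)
Codeword c = d · G (mod 2), d = 10100111100:
  c[0] = d·G[:,0] = (10100111100)·(11011010101) mod 2 = 1+0+0+0+0+0+1+0+1+0+0 mod 2 = 1
  c[1] = d·G[:,1] = (10100111100)·(10110110011) mod 2 = 1+0+1+0+0+1+1+0+0+0+0 mod 2 = 0
  c[2] = d·G[:,2] = (10100111100)·(10000000000) mod 2 = 1+0+0+0+0+0+0+0+0+0+0 mod 2 = 1
  c[3] = d·G[:,3] = (10100111100)·(01110001111) mod 2 = 0+0+1+0+0+0+0+1+1+0+0 mod 2 = 1
  c[4] = d·G[:,4] = (10100111100)·(01000000000) mod 2 = 0+0+0+0+0+0+0+0+0+0+0 mod 2 = 0
  c[5] = d·G[:,5] = (10100111100)·(00100000000) mod 2 = 0+0+1+0+0+0+0+0+0+0+0 mod 2 = 1
  c[6] = d·G[:,6] = (10100111100)·(00010000000) mod 2 = 0+0+0+0+0+0+0+0+0+0+0 mod 2 = 0
  c[7] = d·G[:,7] = (10100111100)·(00001111111) mod 2 = 0+0+0+0+0+1+1+1+1+0+0 mod 2 = 0
  c[8] = d·G[:,8] = (10100111100)·(00001000000) mod 2 = 0+0+0+0+0+0+0+0+0+0+0 mod 2 = 0
  c[9] = d·G[:,9] = (10100111100)·(00000100000) mod 2 = 0+0+0+0+0+1+0+0+0+0+0 mod 2 = 1
  c[10] = d·G[:,10] = (10100111100)·(00000010000) mod 2 = 0+0+0+0+0+0+1+0+0+0+0 mod 2 = 1
  c[11] = d·G[:,11] = (10100111100)·(00000001000) mod 2 = 0+0+0+0+0+0+0+1+0+0+0 mod 2 = 1
  c[12] = d·G[:,12] = (10100111100)·(00000000100) mod 2 = 0+0+0+0+0+0+0+0+1+0+0 mod 2 = 1
  c[13] = d·G[:,13] = (10100111100)·(00000000010) mod 2 = 0+0+0+0+0+0+0+0+0+0+0 mod 2 = 0
  c[14] = d·G[:,14] = (10100111100)·(00000000001) mod 2 = 0+0+0+0+0+0+0+0+0+0+0 mod 2 = 0
Codeword = 101101000111100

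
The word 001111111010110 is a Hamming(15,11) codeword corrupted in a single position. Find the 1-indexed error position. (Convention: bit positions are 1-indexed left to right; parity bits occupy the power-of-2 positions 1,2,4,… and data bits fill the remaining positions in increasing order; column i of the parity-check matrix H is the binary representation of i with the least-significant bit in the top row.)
Syndrome s = H · r^T (mod 2), r = 001111111010110:
  s[0] = (101010101010101)·(001111111010110) mod 2 = 0+0+1+0+1+0+1+0+1+0+1+0+1+0+0 mod 2 = 0
  s[1] = (011001100110011)·(001111111010110) mod 2 = 0+0+1+0+0+1+1+0+0+0+1+0+0+1+0 mod 2 = 1
  s[2] = (000111100001111)·(001111111010110) mod 2 = 0+0+0+1+1+1+1+0+0+0+0+0+1+1+0 mod 2 = 0
  s[3] = (000000011111111)·(001111111010110) mod 2 = 0+0+0+0+0+0+0+1+1+0+1+0+1+1+0 mod 2 = 1
Syndrome = 0101
Column i of H is the binary representation of i, so the syndrome is the binary index of the flipped bit.
Read s = 0101 with s[0] as LSB: 0·2^0 + 1·2^1 + 0·2^2 + 1·2^3 = 10.
Error is at bit position 10.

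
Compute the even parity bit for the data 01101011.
Sum of data bits: 0+1+1+0+1+0+1+1 = 5.
5 mod 2 = 1, so parity bit = 1.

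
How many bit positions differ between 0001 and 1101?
XOR = 1100, count of 1s = 2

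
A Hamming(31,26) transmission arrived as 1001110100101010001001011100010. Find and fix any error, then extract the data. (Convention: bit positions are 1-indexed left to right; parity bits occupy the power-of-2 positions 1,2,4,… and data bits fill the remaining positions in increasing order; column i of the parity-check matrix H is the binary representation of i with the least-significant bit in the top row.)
Syndrome s = H · r^T (mod 2), r = 1001110100101010001001011100010:
  s[0] = (1010101010101010101010101010101)·(1001110100101010001001011100010) mod 2 = 1+0+0+0+1+0+0+0+0+0+1+0+1+0+1+0+0+0+1+0+0+0+0+0+1+0+0+0+0+0+0 mod 2 = 1
  s[1] = (0110011001100110011001100110011)·(1001110100101010001001011100010) mod 2 = 0+0+0+0+0+1+0+0+0+0+1+0+0+0+1+0+0+0+1+0+0+1+0+0+0+1+0+0+0+1+0 mod 2 = 1
  s[2] = (0001111000011110000111100001111)·(1001110100101010001001011100010) mod 2 = 0+0+0+1+1+1+0+0+0+0+0+0+1+0+1+0+0+0+0+0+0+1+0+0+0+0+0+0+0+1+0 mod 2 = 1
  s[3] = (0000000111111110000000011111111)·(1001110100101010001001011100010) mod 2 = 0+0+0+0+0+0+0+1+0+0+1+0+1+0+1+0+0+0+0+0+0+0+0+1+1+1+0+0+0+1+0 mod 2 = 0
  s[4] = (0000000000000001111111111111111)·(1001110100101010001001011100010) mod 2 = 0+0+0+0+0+0+0+0+0+0+0+0+0+0+0+0+0+0+1+0+0+1+0+1+1+1+0+0+0+1+0 mod 2 = 0
Syndrome = 11100
Column 7 of H equals this syndrome → error at bit 7 (1-indexed).
Flip bit 7: 1001110100101010001001011100010 → 1001111100101010001001011100010
Extract data bits at positions {3,5,6,7,9,10,11,12,13,14,15,17,18,19,20,21,22,23,24,25,26,27,28,29,30,31}: 01110010101001001011100010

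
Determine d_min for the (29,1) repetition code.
d_min = 29 (the only two codewords are 0…0 and 1…1, differing in all 29 positions).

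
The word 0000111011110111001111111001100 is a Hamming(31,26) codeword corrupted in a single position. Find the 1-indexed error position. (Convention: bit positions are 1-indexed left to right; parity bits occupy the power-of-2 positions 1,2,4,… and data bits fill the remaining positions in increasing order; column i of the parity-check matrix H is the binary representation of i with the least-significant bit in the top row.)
Syndrome s = H · r^T (mod 2), r = 0000111011110111001111111001100:
  s[0] = (1010101010101010101010101010101)·(0000111011110111001111111001100) mod 2 = 0+0+0+0+1+0+1+0+1+0+1+0+0+0+1+0+0+0+1+0+1+0+1+0+1+0+0+0+1+0+0 mod 2 = 0
  s[1] = (0110011001100110011001100110011)·(0000111011110111001111111001100) mod 2 = 0+0+0+0+0+1+1+0+0+1+1+0+0+1+1+0+0+0+1+0+0+1+1+0+0+0+0+0+0+0+0 mod 2 = 1
  s[2] = (0001111000011110000111100001111)·(0000111011110111001111111001100) mod 2 = 0+0+0+0+1+1+1+0+0+0+0+1+0+1+1+0+0+0+0+1+1+1+1+0+0+0+0+1+1+0+0 mod 2 = 0
  s[3] = (0000000111111110000000011111111)·(0000111011110111001111111001100) mod 2 = 0+0+0+0+0+0+0+0+1+1+1+1+0+1+1+0+0+0+0+0+0+0+0+1+1+0+0+1+1+0+0 mod 2 = 0
  s[4] = (0000000000000001111111111111111)·(0000111011110111001111111001100) mod 2 = 0+0+0+0+0+0+0+0+0+0+0+0+0+0+0+1+0+0+1+1+1+1+1+1+1+0+0+1+1+0+0 mod 2 = 0
Syndrome = 01000
Column i of H is the binary representation of i, so the syndrome is the binary index of the flipped bit.
Read s = 01000 with s[0] as LSB: 0·2^0 + 1·2^1 + 0·2^2 + 0·2^3 + 0·2^4 = 2.
Error is at bit position 2.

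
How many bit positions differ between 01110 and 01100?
XOR = 00010, count of 1s = 1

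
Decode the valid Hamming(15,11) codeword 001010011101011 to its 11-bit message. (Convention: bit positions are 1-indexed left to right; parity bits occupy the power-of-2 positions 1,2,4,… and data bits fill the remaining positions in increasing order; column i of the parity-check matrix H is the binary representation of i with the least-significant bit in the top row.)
Parity bits occupy power-of-2 positions; data bits are at positions {3,5,6,7,9,10,11,12,13,14,15} (1-indexed).
Extract: c[3]=1 c[5]=1 c[6]=0 c[7]=0 c[9]=1 c[10]=1 c[11]=0 c[12]=1 c[13]=0 c[14]=1 c[15]=1
Data = 11001101011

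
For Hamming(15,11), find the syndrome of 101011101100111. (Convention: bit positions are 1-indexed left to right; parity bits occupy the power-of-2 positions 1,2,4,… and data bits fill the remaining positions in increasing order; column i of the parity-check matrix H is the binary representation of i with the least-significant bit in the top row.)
Syndrome s = H · r^T (mod 2), r = 101011101100111:
  s[0] = (101010101010101)·(101011101100111) mod 2 = 1+0+1+0+1+0+1+0+1+0+0+0+1+0+1 mod 2 = 1
  s[1] = (011001100110011)·(101011101100111) mod 2 = 0+0+1+0+0+1+1+0+0+1+0+0+0+1+1 mod 2 = 0
  s[2] = (000111100001111)·(101011101100111) mod 2 = 0+0+0+0+1+1+1+0+0+0+0+0+1+1+1 mod 2 = 0
  s[3] = (000000011111111)·(101011101100111) mod 2 = 0+0+0+0+0+0+0+0+1+1+0+0+1+1+1 mod 2 = 1
Syndrome = 1001
Non-zero syndrome: error at position 9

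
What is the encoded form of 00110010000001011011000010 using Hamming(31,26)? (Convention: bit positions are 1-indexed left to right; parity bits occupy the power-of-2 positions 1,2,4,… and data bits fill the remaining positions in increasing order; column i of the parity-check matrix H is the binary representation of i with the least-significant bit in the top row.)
Codeword c = d · G (mod 2), d = 00110010000001011011000010:
  c[0] = d·G[:,0] = (00110010000001011011000010)·(11011010101101010101010101) mod 2 = 0+0+0+1+0+0+1+0+0+0+0+0+0+1+0+1+0+0+0+1+0+0+0+0+0+0 mod 2 = 1
  c[1] = d·G[:,1] = (00110010000001011011000010)·(10110110011011001100110011) mod 2 = 0+0+1+1+0+0+1+0+0+0+0+0+0+1+0+0+1+0+0+0+0+0+0+0+1+0 mod 2 = 0
  c[2] = d·G[:,2] = (00110010000001011011000010)·(10000000000000000000000000) mod 2 = 0+0+0+0+0+0+0+0+0+0+0+0+0+0+0+0+0+0+0+0+0+0+0+0+0+0 mod 2 = 0
  c[3] = d·G[:,3] = (00110010000001011011000010)·(01110001111000111100001111) mod 2 = 0+0+1+1+0+0+0+0+0+0+0+0+0+0+0+1+1+0+0+0+0+0+0+0+1+0 mod 2 = 1
  c[4] = d·G[:,4] = (00110010000001011011000010)·(01000000000000000000000000) mod 2 = 0+0+0+0+0+0+0+0+0+0+0+0+0+0+0+0+0+0+0+0+0+0+0+0+0+0 mod 2 = 0
  c[5] = d·G[:,5] = (00110010000001011011000010)·(00100000000000000000000000) mod 2 = 0+0+1+0+0+0+0+0+0+0+0+0+0+0+0+0+0+0+0+0+0+0+0+0+0+0 mod 2 = 1
  c[6] = d·G[:,6] = (00110010000001011011000010)·(00010000000000000000000000) mod 2 = 0+0+0+1+0+0+0+0+0+0+0+0+0+0+0+0+0+0+0+0+0+0+0+0+0+0 mod 2 = 1
  c[7] = d·G[:,7] = (00110010000001011011000010)·(00001111111000000011111111) mod 2 = 0+0+0+0+0+0+1+0+0+0+0+0+0+0+0+0+0+0+1+1+0+0+0+0+1+0 mod 2 = 0
  c[8] = d·G[:,8] = (00110010000001011011000010)·(00001000000000000000000000) mod 2 = 0+0+0+0+0+0+0+0+0+0+0+0+0+0+0+0+0+0+0+0+0+0+0+0+0+0 mod 2 = 0
  c[9] = d·G[:,9] = (00110010000001011011000010)·(00000100000000000000000000) mod 2 = 0+0+0+0+0+0+0+0+0+0+0+0+0+0+0+0+0+0+0+0+0+0+0+0+0+0 mod 2 = 0
  c[10] = d·G[:,10] = (00110010000001011011000010)·(00000010000000000000000000) mod 2 = 0+0+0+0+0+0+1+0+0+0+0+0+0+0+0+0+0+0+0+0+0+0+0+0+0+0 mod 2 = 1
  c[11] = d·G[:,11] = (00110010000001011011000010)·(00000001000000000000000000) mod 2 = 0+0+0+0+0+0+0+0+0+0+0+0+0+0+0+0+0+0+0+0+0+0+0+0+0+0 mod 2 = 0
  c[12] = d·G[:,12] = (00110010000001011011000010)·(00000000100000000000000000) mod 2 = 0+0+0+0+0+0+0+0+0+0+0+0+0+0+0+0+0+0+0+0+0+0+0+0+0+0 mod 2 = 0
  c[13] = d·G[:,13] = (00110010000001011011000010)·(00000000010000000000000000) mod 2 = 0+0+0+0+0+0+0+0+0+0+0+0+0+0+0+0+0+0+0+0+0+0+0+0+0+0 mod 2 = 0
  c[14] = d·G[:,14] = (00110010000001011011000010)·(00000000001000000000000000) mod 2 = 0+0+0+0+0+0+0+0+0+0+0+0+0+0+0+0+0+0+0+0+0+0+0+0+0+0 mod 2 = 0
  c[15] = d·G[:,15] = (00110010000001011011000010)·(00000000000111111111111111) mod 2 = 0+0+0+0+0+0+0+0+0+0+0+0+0+1+0+1+1+0+1+1+0+0+0+0+1+0 mod 2 = 0
  c[16] = d·G[:,16] = (00110010000001011011000010)·(00000000000100000000000000) mod 2 = 0+0+0+0+0+0+0+0+0+0+0+0+0+0+0+0+0+0+0+0+0+0+0+0+0+0 mod 2 = 0
  c[17] = d·G[:,17] = (00110010000001011011000010)·(00000000000010000000000000) mod 2 = 0+0+0+0+0+0+0+0+0+0+0+0+0+0+0+0+0+0+0+0+0+0+0+0+0+0 mod 2 = 0
  c[18] = d·G[:,18] = (00110010000001011011000010)·(00000000000001000000000000) mod 2 = 0+0+0+0+0+0+0+0+0+0+0+0+0+1+0+0+0+0+0+0+0+0+0+0+0+0 mod 2 = 1
  c[19] = d·G[:,19] = (00110010000001011011000010)·(00000000000000100000000000) mod 2 = 0+0+0+0+0+0+0+0+0+0+0+0+0+0+0+0+0+0+0+0+0+0+0+0+0+0 mod 2 = 0
  c[20] = d·G[:,20] = (00110010000001011011000010)·(00000000000000010000000000) mod 2 = 0+0+0+0+0+0+0+0+0+0+0+0+0+0+0+1+0+0+0+0+0+0+0+0+0+0 mod 2 = 1
  c[21] = d·G[:,21] = (00110010000001011011000010)·(00000000000000001000000000) mod 2 = 0+0+0+0+0+0+0+0+0+0+0+0+0+0+0+0+1+0+0+0+0+0+0+0+0+0 mod 2 = 1
  c[22] = d·G[:,22] = (00110010000001011011000010)·(00000000000000000100000000) mod 2 = 0+0+0+0+0+0+0+0+0+0+0+0+0+0+0+0+0+0+0+0+0+0+0+0+0+0 mod 2 = 0
  c[23] = d·G[:,23] = (00110010000001011011000010)·(00000000000000000010000000) mod 2 = 0+0+0+0+0+0+0+0+0+0+0+0+0+0+0+0+0+0+1+0+0+0+0+0+0+0 mod 2 = 1
  c[24] = d·G[:,24] = (00110010000001011011000010)·(00000000000000000001000000) mod 2 = 0+0+0+0+0+0+0+0+0+0+0+0+0+0+0+0+0+0+0+1+0+0+0+0+0+0 mod 2 = 1
  c[25] = d·G[:,25] = (00110010000001011011000010)·(00000000000000000000100000) mod 2 = 0+0+0+0+0+0+0+0+0+0+0+0+0+0+0+0+0+0+0+0+0+0+0+0+0+0 mod 2 = 0
  c[26] = d·G[:,26] = (00110010000001011011000010)·(00000000000000000000010000) mod 2 = 0+0+0+0+0+0+0+0+0+0+0+0+0+0+0+0+0+0+0+0+0+0+0+0+0+0 mod 2 = 0
  c[27] = d·G[:,27] = (00110010000001011011000010)·(00000000000000000000001000) mod 2 = 0+0+0+0+0+0+0+0+0+0+0+0+0+0+0+0+0+0+0+0+0+0+0+0+0+0 mod 2 = 0
  c[28] = d·G[:,28] = (00110010000001011011000010)·(00000000000000000000000100) mod 2 = 0+0+0+0+0+0+0+0+0+0+0+0+0+0+0+0+0+0+0+0+0+0+0+0+0+0 mod 2 = 0
  c[29] = d·G[:,29] = (00110010000001011011000010)·(00000000000000000000000010) mod 2 = 0+0+0+0+0+0+0+0+0+0+0+0+0+0+0+0+0+0+0+0+0+0+0+0+1+0 mod 2 = 1
  c[30] = d·G[:,30] = (00110010000001011011000010)·(00000000000000000000000001) mod 2 = 0+0+0+0+0+0+0+0+0+0+0+0+0+0+0+0+0+0+0+0+0+0+0+0+0+0 mod 2 = 0
Codeword = 1001011000100000001011011000010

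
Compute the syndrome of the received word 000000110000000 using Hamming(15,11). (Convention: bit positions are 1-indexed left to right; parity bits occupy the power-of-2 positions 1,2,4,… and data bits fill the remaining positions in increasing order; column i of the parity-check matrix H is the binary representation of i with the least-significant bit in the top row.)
Syndrome s = H · r^T (mod 2), r = 000000110000000:
  s[0] = (101010101010101)·(000000110000000) mod 2 = 0+0+0+0+0+0+1+0+0+0+0+0+0+0+0 mod 2 = 1
  s[1] = (011001100110011)·(000000110000000) mod 2 = 0+0+0+0+0+0+1+0+0+0+0+0+0+0+0 mod 2 = 1
  s[2] = (000111100001111)·(000000110000000) mod 2 = 0+0+0+0+0+0+1+0+0+0+0+0+0+0+0 mod 2 = 1
  s[3] = (000000011111111)·(000000110000000) mod 2 = 0+0+0+0+0+0+0+1+0+0+0+0+0+0+0 mod 2 = 1
Syndrome = 1111
Non-zero syndrome: error at position 15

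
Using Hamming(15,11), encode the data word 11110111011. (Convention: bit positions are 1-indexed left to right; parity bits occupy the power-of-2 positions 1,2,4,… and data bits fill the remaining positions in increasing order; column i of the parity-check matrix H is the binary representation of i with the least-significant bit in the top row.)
Codeword c = d · G (mod 2), d = 11110111011:
  c[0] = d·G[:,0] = (11110111011)·(11011010101) mod 2 = 1+1+0+1+0+0+1+0+0+0+1 mod 2 = 1
  c[1] = d·G[:,1] = (11110111011)·(10110110011) mod 2 = 1+0+1+1+0+1+1+0+0+1+1 mod 2 = 1
  c[2] = d·G[:,2] = (11110111011)·(10000000000) mod 2 = 1+0+0+0+0+0+0+0+0+0+0 mod 2 = 1
  c[3] = d·G[:,3] = (11110111011)·(01110001111) mod 2 = 0+1+1+1+0+0+0+1+0+1+1 mod 2 = 0
  c[4] = d·G[:,4] = (11110111011)·(01000000000) mod 2 = 0+1+0+0+0+0+0+0+0+0+0 mod 2 = 1
  c[5] = d·G[:,5] = (11110111011)·(00100000000) mod 2 = 0+0+1+0+0+0+0+0+0+0+0 mod 2 = 1
  c[6] = d·G[:,6] = (11110111011)·(00010000000) mod 2 = 0+0+0+1+0+0+0+0+0+0+0 mod 2 = 1
  c[7] = d·G[:,7] = (11110111011)·(00001111111) mod 2 = 0+0+0+0+0+1+1+1+0+1+1 mod 2 = 1
  c[8] = d·G[:,8] = (11110111011)·(00001000000) mod 2 = 0+0+0+0+0+0+0+0+0+0+0 mod 2 = 0
  c[9] = d·G[:,9] = (11110111011)·(00000100000) mod 2 = 0+0+0+0+0+1+0+0+0+0+0 mod 2 = 1
  c[10] = d·G[:,10] = (11110111011)·(00000010000) mod 2 = 0+0+0+0+0+0+1+0+0+0+0 mod 2 = 1
  c[11] = d·G[:,11] = (11110111011)·(00000001000) mod 2 = 0+0+0+0+0+0+0+1+0+0+0 mod 2 = 1
  c[12] = d·G[:,12] = (11110111011)·(00000000100) mod 2 = 0+0+0+0+0+0+0+0+0+0+0 mod 2 = 0
  c[13] = d·G[:,13] = (11110111011)·(00000000010) mod 2 = 0+0+0+0+0+0+0+0+0+1+0 mod 2 = 1
  c[14] = d·G[:,14] = (11110111011)·(00000000001) mod 2 = 0+0+0+0+0+0+0+0+0+0+1 mod 2 = 1
Codeword = 111011110111011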